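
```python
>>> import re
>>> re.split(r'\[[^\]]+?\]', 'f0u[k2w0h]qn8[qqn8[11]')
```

Matches to split on: at [3:10] → '[k2w0h]'; at [13:22] → '[qqn8[11]'.
Splitting on the pattern gives 3 pieces.

['f0u', 'qn8', '']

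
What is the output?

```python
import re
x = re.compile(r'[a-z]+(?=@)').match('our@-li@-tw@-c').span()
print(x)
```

The lookaround is zero-width — it requires the adjacent text to match without consuming it, so the asserted text isn't part of the match.
`re.match` only tries the pattern at the start of the string.
The match spans [0:3] → 'our'.

(0, 3)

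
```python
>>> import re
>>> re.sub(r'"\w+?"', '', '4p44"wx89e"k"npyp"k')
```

'4p44kk'

Each match is replaced by ''.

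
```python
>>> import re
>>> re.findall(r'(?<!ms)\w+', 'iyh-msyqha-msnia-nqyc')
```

['iyh', 'msyqha', 'msnia', 'nqyc']

Because the assertion is negative and zero-width, positions next to the forbidden text are skipped.
Walking the string: at [0:3] → 'iyh'; at [4:10] → 'msyqha'; at [11:16] → 'msnia'; at [17:21] → 'nqyc'.
No capturing groups, so `findall` returns the 4 full match strings.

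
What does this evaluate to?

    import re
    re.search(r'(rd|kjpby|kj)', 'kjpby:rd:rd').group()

The regex engine tests alternatives in the order written; an earlier branch that matches wins even if a later one would match more.
`search` walks the string left to right and returns the first match it finds.
The match spans [0:5] → 'kjpby'.
Captured: group 1 = 'kjpby'.

'kjpby'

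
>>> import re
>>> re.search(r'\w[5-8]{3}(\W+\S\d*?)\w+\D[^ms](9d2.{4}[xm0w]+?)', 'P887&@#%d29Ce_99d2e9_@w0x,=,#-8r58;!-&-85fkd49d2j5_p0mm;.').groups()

The pattern matches a word character, then exactly 3 of a character in [5-8]; then one or more of a non-word character, then a non-whitespace character, then zero or more of a digit (lazy) (captured); then one or more of a word character, then a non-digit, then any character except [ms]; then the literal '9d2', then exactly 4 of any character, then one or more of one of [xm0w] (lazy) (captured).
A `+?`/`*?`/`{m,n}?` starts at its minimum and grows only as far as needed for what follows to match.
Unlike `match`, `search` isn't anchored — it looks for the pattern anywhere in the string.
The match spans [0:23] → 'P887&@#%d29Ce_99d2e9_@w'.
Captured: group 1 = '&@#%d', group 2 = '9d2e9_@w'.

('&@#%d', '9d2e9_@w')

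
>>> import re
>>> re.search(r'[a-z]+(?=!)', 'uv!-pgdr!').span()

(0, 2)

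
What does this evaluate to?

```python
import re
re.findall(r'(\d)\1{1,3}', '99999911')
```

After group 1 captures some text, `\1` only succeeds where that same text appears again.
One capturing group, so `findall` returns just the captured substring from each match — 3 in all.

['9', '9', '1']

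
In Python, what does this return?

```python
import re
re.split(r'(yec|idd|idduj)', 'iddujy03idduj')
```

['', 'idd', 'ujy03', 'idd', 'uj']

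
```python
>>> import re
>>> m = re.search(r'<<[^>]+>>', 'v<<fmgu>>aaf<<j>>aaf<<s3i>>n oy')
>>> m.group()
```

'<<fmgu>>'

`re.search` scans for the first position where the pattern succeeds.
The match spans [1:9] → '<<fmgu>>'.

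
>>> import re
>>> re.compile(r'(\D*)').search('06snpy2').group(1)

''

The match spans [0:0] → ''.
Captured: group 1 = ''.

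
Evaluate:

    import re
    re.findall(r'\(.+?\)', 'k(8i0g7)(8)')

Walking the string: at [1:8] → '(8i0g7)'; at [8:11] → '(8)'.
Since nothing is captured, `findall` lists the 2 matched substrings directly.

['(8i0g7)', '(8)']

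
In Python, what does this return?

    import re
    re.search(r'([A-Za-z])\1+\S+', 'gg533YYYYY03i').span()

(0, 13)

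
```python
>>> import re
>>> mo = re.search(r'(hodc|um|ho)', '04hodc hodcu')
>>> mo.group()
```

Alternation tries branches left to right and keeps the first one that lets the overall match succeed at that position.
`re.search` tries every starting position until one works.
The match spans [2:6] → 'hodc'.
Captured: group 1 = 'hodc'.

'hodc'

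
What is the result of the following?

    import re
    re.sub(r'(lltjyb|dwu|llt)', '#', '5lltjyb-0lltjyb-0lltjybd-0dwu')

'5#-0#-0#d-0#'

Alternation tries branches left to right and keeps the first one that lets the overall match succeed at that position.
Matches: at [1:7] → 'lltjyb'; at [9:15] → 'lltjyb'; at [17:23] → 'lltjyb'; at [26:29] → 'dwu'.
`sub` substitutes '#' at each match site.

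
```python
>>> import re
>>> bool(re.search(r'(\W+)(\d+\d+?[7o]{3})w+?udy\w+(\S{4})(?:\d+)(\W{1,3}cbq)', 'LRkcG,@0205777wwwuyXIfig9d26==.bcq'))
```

False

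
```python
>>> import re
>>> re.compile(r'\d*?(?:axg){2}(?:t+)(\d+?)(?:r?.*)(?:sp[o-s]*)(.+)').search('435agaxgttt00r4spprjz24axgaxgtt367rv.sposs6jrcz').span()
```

This matches zero or more of a digit (lazy), then the literal 'axg' repeated 2 times; then one or more of a literal 't' (non-capturing group); then one or more of a digit (lazy) (captured); then optionally the literal 'r', then zero or more of any character (non-capturing group); then the literal 'sp', then zero or more of a character in [o-s] (non-capturing group); then one or more of any character (captured).
`search` walks the string left to right and returns the first match it finds.
The match spans [21:47] → '24axgaxgtt367rv.sposs6jrcz'.
Captured: group 1 = '3', group 2 = '6jrcz'.

(21, 47)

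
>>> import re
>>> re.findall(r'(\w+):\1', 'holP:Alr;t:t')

The backreference `\1` re-matches whatever the first group consumed, character for character.
Because there's exactly one group, `findall` drops the full match and keeps group 1 from the one hit.

['t']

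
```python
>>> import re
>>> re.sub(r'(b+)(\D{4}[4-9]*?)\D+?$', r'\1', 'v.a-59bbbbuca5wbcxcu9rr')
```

'v.a-59bbbbuca5wb'

Pattern: one or more of a literal 'b' (captured); then exactly 4 of a non-digit, then zero or more of a character in [4-9] (lazy) (captured); then one or more of a non-digit (lazy); then anchored at the end.
Matches: at [15:23] → 'bcxcu9rr'.
The replacement refers to a captured group, so each match is rewritten using its own captured text.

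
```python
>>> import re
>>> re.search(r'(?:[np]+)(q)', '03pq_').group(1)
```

'q'

The pattern matches one or more of one of [np] (non-capturing group); then a literal 'q' (captured).
`search` walks the string left to right and returns the first match it finds.
The match spans [2:4] → 'pq'.
Captured: group 1 = 'q'.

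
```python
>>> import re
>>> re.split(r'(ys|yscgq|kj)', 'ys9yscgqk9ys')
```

['', 'ys', '9', 'ys', 'cgqk9', 'ys', '']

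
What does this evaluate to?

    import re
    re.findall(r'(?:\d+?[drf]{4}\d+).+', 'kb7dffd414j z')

['7dffd414j z']

Since nothing is captured, `findall` lists the 1 matched substring directly.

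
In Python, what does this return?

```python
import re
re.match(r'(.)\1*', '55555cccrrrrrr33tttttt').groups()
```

The match spans [0:5] → '55555'.
Captured: group 1 = '5'.

('5',)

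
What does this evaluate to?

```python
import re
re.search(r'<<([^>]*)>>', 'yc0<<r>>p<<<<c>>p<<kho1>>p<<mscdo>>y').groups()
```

The match spans [3:8] → '<<r>>'.
Captured: group 1 = 'r'.

('r',)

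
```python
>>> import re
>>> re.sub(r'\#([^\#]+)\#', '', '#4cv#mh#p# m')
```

Matches: at [0:5] → '#4cv#'; at [7:10] → '#p#'.
`sub` substitutes '' at each match site.

'mh m'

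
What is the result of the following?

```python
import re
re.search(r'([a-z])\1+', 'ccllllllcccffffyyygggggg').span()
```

`\1` has to match the exact text group 1 already captured.
`re.search` scans for the first position where the pattern succeeds.
The match spans [0:2] → 'cc'.
Captured: group 1 = 'c'.

(0, 2)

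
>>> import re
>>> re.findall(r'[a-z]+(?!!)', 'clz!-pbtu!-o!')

The negative lookahead/lookbehind blocks any match where the forbidden context is present.
Scanning left to right: at [0:2] → 'cl'; at [5:8] → 'pbt'.
`findall` yields the raw match text (2 of them) because the pattern has no groups.

['cl', 'pbt']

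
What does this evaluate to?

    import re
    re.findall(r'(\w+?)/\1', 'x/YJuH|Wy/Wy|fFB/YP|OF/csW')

The backreference `\1` re-matches whatever the first group consumed, character for character.
Scanning left to right: at [7:12] match 'Wy/Wy', group 1 = 'Wy'.
`findall` collects group 1 from the one match (1 total).

['Wy']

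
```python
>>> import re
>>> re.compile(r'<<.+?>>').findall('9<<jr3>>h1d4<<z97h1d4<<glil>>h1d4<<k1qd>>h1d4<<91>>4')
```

Because the quantifier is non-greedy, it stops expanding at the earliest point where the rest of the pattern can succeed.
Since nothing is captured, `findall` lists the 4 matched substrings directly.

['<<jr3>>', '<<z97h1d4<<glil>>', '<<k1qd>>', '<<91>>']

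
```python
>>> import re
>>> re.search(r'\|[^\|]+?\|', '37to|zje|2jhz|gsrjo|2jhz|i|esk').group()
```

'|zje|'

`search` walks the string left to right and returns the first match it finds.
The match spans [4:9] → '|zje|'.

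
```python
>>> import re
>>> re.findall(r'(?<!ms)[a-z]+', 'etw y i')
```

['etw', 'y', 'i']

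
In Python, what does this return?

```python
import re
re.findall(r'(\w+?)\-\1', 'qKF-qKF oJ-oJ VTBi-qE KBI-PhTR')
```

`\1` is not a pattern — it's the concrete string captured by group 1, re-applied verbatim.
Matches: at [0:7] match 'qKF-qKF', group 1 = 'qKF'; at [8:13] match 'oJ-oJ', group 1 = 'oJ'.
`findall` collects group 1 from each match (2 total).

['qKF', 'oJ']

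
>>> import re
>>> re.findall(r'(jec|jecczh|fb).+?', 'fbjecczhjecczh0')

['fb', 'jec']

The regex engine tests alternatives in the order written; an earlier branch that matches wins even if a later one would match more.
Walking the string: at [0:3] match 'fbj', group 1 = 'fb'; at [8:12] match 'jecc', group 1 = 'jec'.
One capturing group, so `findall` returns just the captured substring from each match — 2 in all.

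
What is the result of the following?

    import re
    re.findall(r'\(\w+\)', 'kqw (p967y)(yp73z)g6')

['(p967y)', '(yp73z)']

Scanning left to right: at [4:11] → '(p967y)'; at [11:18] → '(yp73z)'.
With no groups in the pattern, `findall` gives back each whole match — 2 here.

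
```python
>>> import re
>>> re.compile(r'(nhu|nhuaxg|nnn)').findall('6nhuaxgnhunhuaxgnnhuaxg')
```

Alternation isn't longest-match — the leftmost alternative that fits at this position is chosen.
Walking the string: at [1:4] match 'nhu', group 1 = 'nhu'; at [7:10] match 'nhu', group 1 = 'nhu'; at [10:13] match 'nhu', group 1 = 'nhu'; at [17:20] match 'nhu', group 1 = 'nhu'.
Because there's exactly one group, `findall` drops the full match and keeps group 1 from each hit.

['nhu', 'nhu', 'nhu', 'nhu']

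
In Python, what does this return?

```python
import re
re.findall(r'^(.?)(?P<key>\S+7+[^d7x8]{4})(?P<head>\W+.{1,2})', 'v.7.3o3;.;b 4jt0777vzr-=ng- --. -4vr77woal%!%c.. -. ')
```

[('v', '.7.3o3', ';.;b ')]

The pattern matches anchored at the start of the string; then optionally any character (captured); then one or more of a non-whitespace character, then one or more of a literal '7', then exactly 4 of any character except [d7x8] (captured as 'key'); then one or more of a non-word character, then 1 to 2 of any character (captured as 'head').
Scanning left to right: at [0:12] match 'v.7.3o3;.;b ', groups = ('v', '.7.3o3', ';.;b ').
With 3 capturing groups, `findall` returns a 3-tuple per match.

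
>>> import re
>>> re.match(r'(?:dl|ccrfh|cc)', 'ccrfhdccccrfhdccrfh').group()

'ccrfh'

`re.match` won't scan ahead — the pattern has to work from the very first character.
The match spans [0:5] → 'ccrfh'.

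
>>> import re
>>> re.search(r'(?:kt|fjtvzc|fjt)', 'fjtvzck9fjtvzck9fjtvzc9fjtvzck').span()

Alternation isn't longest-match — the leftmost alternative that fits at this position is chosen.
`search` walks the string left to right and returns the first match it finds.
The match spans [0:6] → 'fjtvzc'.

(0, 6)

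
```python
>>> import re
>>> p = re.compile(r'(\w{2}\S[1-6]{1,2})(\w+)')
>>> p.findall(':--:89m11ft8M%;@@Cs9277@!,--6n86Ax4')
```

[('89m11', 'ft8M'), ('Cs92', '77'), ('6n86', 'Ax4')]

Pattern: exactly 2 of a word character, then a non-whitespace character, then 1 to 2 of a character in [1-6] (captured); then one or more of a word character (captured).
Scanning left to right: at [4:13] match '89m11ft8M', groups = ('89m11', 'ft8M'); at [17:23] match 'Cs9277', groups = ('Cs92', '77'); at [28:35] match '6n86Ax4', groups = ('6n86', 'Ax4').
With 2 capturing groups, `findall` returns a 2-tuple per match.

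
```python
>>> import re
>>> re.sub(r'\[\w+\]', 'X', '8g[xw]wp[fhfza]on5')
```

'8gXwpXon5'

Matches: at [2:6] → '[xw]'; at [8:15] → '[fhfza]'.
Every occurrence is swapped for 'X'.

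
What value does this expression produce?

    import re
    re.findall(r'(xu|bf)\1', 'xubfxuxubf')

After group 1 captures some text, `\1` only succeeds where that same text appears again.
`findall` collects group 1 from the one match (1 total).

['xu']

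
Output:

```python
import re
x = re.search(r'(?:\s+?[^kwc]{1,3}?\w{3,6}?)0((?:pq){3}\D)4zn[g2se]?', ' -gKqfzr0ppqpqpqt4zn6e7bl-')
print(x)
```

None

The pattern matches one or more of whitespace (lazy), then 1 to 3 of any character except [kwc] (lazy), then 3 to 6 of a word character (lazy) (non-capturing group); then a literal '0'; then the literal 'pq' repeated 3 times, then a non-digit (captured); then the literal '4zn', then optionally one of [g2se].
`re.search` tries every starting position until one works.
Here the pattern never matches, so the call returns None.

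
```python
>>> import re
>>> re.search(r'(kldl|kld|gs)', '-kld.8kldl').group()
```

'kld'

Unlike `match`, `search` isn't anchored — it looks for the pattern anywhere in the string.
The match spans [1:4] → 'kld'.
Captured: group 1 = 'kld'.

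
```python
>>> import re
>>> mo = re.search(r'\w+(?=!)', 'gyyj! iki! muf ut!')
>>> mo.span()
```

The positive lookaround only admits positions where the adjacent text matches; those characters stay outside the span.
`re.search` scans for the first position where the pattern succeeds.
The match spans [0:4] → 'gyyj'.

(0, 4)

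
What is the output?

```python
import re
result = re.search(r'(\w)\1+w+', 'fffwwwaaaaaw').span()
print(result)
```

(0, 6)

A backreference is literal: `\1` must see the identical characters the first group matched.
The match spans [0:6] → 'fffwww'.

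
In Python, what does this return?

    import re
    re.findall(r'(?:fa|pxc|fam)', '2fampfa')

['fa', 'fa']

Alternation isn't longest-match — the leftmost alternative that fits at this position is chosen.
`findall` yields the raw match text (2 of them) because the pattern has no groups.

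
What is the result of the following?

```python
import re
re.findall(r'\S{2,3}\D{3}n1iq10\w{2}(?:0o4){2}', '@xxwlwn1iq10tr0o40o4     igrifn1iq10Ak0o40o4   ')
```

['@xxwlwn1iq10tr0o40o4', 'igrifn1iq10Ak0o40o4']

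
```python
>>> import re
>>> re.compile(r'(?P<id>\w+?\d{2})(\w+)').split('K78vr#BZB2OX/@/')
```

['', 'K78', 'vr', '#BZB2OX/@/']

Pattern: one or more of a word character (lazy), then exactly 2 of a digit (captured as 'id'); then one or more of a word character (captured).
Matches to split on: at [0:5] → 'K78vr'.
Because the pattern has a capturing group, `split` also inserts each captured text between the pieces.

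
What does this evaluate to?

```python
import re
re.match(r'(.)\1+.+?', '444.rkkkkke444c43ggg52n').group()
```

'444.'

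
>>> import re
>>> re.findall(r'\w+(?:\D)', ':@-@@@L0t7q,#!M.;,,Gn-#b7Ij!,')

['L0t7q,', 'M.', 'Gn-', 'b7Ij!']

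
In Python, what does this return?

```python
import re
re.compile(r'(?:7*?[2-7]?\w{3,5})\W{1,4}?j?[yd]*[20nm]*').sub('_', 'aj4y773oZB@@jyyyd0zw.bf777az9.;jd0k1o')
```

'aj4y_@jyy_bf_;jd0k1o'

The pattern matches zero or more of the literal '7' (lazy), then optionally a character in [2-7], then 3 to 5 of a word character (non-capturing group); then 1 to 4 of a non-word character (lazy), then optionally a literal 'j'; then zero or more of one of [yd], then zero or more of one of [20nm].
Because the quantifier is non-greedy, it stops expanding at the earliest point where the rest of the pattern can succeed.
Matches: at [4:11] → '773oZB@'; at [15:21] → 'yd0zw.'; at [23:30] → '777az9.'.
Each match is replaced by '_'.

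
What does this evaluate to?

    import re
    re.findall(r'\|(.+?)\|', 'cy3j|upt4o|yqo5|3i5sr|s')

A non-greedy quantifier consumes as few characters as it can — just enough that the remainder of the pattern still matches from where it stops; whatever follows it matches normally.
With a single group, `findall` returns only what that group captured — 2 items.

['upt4o', '3i5sr']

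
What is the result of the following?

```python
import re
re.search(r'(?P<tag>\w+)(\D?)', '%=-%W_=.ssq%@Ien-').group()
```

'W_='

The match spans [4:7] → 'W_='.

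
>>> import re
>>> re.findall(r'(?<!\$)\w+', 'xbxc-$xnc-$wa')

A negative assertion filters positions out without eating any characters.
With no groups in the pattern, `findall` gives back each whole match — 3 here.

['xbxc', 'nc', 'a']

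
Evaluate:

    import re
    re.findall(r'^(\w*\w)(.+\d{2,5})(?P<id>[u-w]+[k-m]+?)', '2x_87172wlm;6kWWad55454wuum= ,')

[('2x_87172wlm', ';6kWWad55454', 'wuum')]

Pattern: anchored at the start of the string; then zero or more of a word character, then a word character (captured); then one or more of any character, then 2 to 5 of a digit (captured); then one or more of a character in [u-w], then one or more of a character in [k-m] (lazy) (captured as 'id').
Scanning left to right: at [0:27] match '2x_87172wlm;6kWWad55454wuum', groups = ('2x_87172wlm', ';6kWWad55454', 'wuum').
Multiple groups make `findall` return tuples — one 3-tuple for the one match.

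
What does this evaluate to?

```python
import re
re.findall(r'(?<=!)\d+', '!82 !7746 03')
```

['82', '7746']

Because the assertion is zero-width, the text it checks is not consumed and won't appear in the result.
Walking the string: at [1:3] → '82'; at [5:9] → '7746'.
No capturing groups, so `findall` returns the 2 full match strings.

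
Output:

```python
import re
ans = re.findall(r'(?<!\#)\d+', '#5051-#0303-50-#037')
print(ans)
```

['051', '303', '50', '37']

A negative assertion filters positions out without eating any characters.
Matches: at [2:5] → '051'; at [8:11] → '303'; at [12:14] → '50'; at [17:19] → '37'.
No capturing groups, so `findall` returns the 4 full match strings.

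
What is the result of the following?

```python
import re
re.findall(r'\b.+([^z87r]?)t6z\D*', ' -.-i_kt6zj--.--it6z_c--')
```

['']

This matches a word boundary (`\b`, zero-width); then one or more of any character; then optionally any character except [z87r] (captured); then the literal 't6z', then zero or more of a non-digit.
Walking the string: at [4:24] match 'i_kt6zj--.--it6z_c--', group 1 = ''.
`findall` collects group 1 from the one match (1 total).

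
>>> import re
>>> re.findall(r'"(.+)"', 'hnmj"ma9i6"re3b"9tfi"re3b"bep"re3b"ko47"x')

['ma9i6"re3b"9tfi"re3b"bep"re3b"ko47']

Matches: at [4:40] match '"ma9i6"re3b"9tfi"re3b"bep"re3b"ko47"', group 1 = 'ma9i6"re3b"9tfi"re3b"bep"re3b"ko47'.
With a single group, `findall` returns only what that group captured — 1 item.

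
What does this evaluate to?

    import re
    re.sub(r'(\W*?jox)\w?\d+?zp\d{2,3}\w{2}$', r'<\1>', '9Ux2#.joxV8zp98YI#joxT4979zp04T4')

Pattern: zero or more of a non-word character (lazy), then the literal 'jo', then the literal 'x' (captured); then optionally a word character, then one or more of a digit (lazy), then the literal 'zp'; then 2 to 3 of a digit, then exactly 2 of a word character; then anchored at the end.
The replacement refers to a captured group, so each match is rewritten using its own captured text.

'9Ux2#.joxV8zp98YI<#jox>'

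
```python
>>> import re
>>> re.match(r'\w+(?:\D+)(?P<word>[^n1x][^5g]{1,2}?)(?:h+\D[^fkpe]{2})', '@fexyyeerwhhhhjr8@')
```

`re.match` only tries the pattern at the start of the string.
Here the pattern fails at index 0, so the call returns None.

None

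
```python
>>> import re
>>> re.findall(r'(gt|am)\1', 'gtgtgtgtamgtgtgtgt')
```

A backreference is literal: `\1` must see the identical characters the first group matched.
Scanning left to right: at [0:4] match 'gtgt', group 1 = 'gt'; at [4:8] match 'gtgt', group 1 = 'gt'; at [10:14] match 'gtgt', group 1 = 'gt'; at [14:18] match 'gtgt', group 1 = 'gt'.
With a single group, `findall` returns only what that group captured — 4 items.

['gt', 'gt', 'gt', 'gt']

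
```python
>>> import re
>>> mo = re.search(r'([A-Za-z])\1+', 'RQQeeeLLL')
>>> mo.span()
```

`\1` has to match the exact text group 1 already captured.
Unlike `match`, `search` isn't anchored — it looks for the pattern anywhere in the string.
The match spans [1:3] → 'QQ'.
Captured: group 1 = 'Q'.

(1, 3)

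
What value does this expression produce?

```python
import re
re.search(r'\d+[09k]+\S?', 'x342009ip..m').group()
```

'342009i'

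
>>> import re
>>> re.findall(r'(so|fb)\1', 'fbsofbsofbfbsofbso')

['fb']

`\1` has to match the exact text group 1 already captured.
Walking the string: at [8:12] match 'fbfb', group 1 = 'fb'.
One capturing group, so `findall` returns just the captured substring from the one match — 1 in all.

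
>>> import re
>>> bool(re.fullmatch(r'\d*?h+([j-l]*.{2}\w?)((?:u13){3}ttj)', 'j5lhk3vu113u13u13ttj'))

The pattern matches zero or more of a digit (lazy), then one or more of the literal 'h'; then zero or more of a character in [j-l], then exactly 2 of any character, then optionally a word character (captured); then the literal 'u13' repeated 3 times, then the literal 'ttj' (captured).
`fullmatch` succeeds only if the pattern covers the string from start to end.
Here there's no way to consume every character, so the call returns None, and `bool(None)` is False.

False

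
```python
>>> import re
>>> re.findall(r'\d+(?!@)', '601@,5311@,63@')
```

['60', '531', '6']

A negative assertion filters positions out without eating any characters.
Scanning left to right: at [0:2] → '60'; at [5:8] → '531'; at [11:12] → '6'.
No capturing groups, so `findall` returns the 3 full match strings.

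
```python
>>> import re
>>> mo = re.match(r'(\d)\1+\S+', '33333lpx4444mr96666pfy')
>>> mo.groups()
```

('3',)

`\1` has to match the exact text group 1 already captured.
`re.match` only tries the pattern at the start of the string.
The match spans [0:22] → '33333lpx4444mr96666pfy'.
Captured: group 1 = '3'.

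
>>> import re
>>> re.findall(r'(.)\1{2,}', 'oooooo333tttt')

The backreference `\1` re-matches whatever the first group consumed, character for character.
One capturing group, so `findall` returns just the captured substring from each match — 3 in all.

['o', '3', 't']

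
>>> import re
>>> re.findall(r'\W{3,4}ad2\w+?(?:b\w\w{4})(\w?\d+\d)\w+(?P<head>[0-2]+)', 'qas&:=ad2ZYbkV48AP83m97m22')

[('P83', '2')]

Multiple groups make `findall` return tuples — one 2-tuple for the one match.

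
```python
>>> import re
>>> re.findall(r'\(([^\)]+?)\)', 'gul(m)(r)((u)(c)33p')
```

Walking the string: at [3:6] match '(m)', group 1 = 'm'; at [6:9] match '(r)', group 1 = 'r'; at [9:13] match '((u)', group 1 = '(u'; at [13:16] match '(c)', group 1 = 'c'.
With a single group, `findall` returns only what that group captured — 4 items.

['m', 'r', '(u', 'c']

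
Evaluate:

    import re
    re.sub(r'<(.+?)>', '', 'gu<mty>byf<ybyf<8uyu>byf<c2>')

Because the quantifier is non-greedy, it stops expanding at the earliest point where the rest of the pattern can succeed.
Matches: at [2:7] → '<mty>'; at [10:21] → '<ybyf<8uyu>'; at [24:28] → '<c2>'.
Each match is replaced by ''.

'gubyfbyf'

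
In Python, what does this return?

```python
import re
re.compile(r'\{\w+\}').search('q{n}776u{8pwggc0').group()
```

`re.search` scans for the first position where the pattern succeeds.
The match spans [1:4] → '{n}'.

'{n}'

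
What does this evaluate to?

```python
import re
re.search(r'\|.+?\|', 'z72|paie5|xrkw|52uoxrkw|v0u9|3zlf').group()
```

'|paie5|'

Lazy quantifiers expand one character at a time until the remainder of the pattern can match.
`re.search` scans for the first position where the pattern succeeds.
The match spans [3:10] → '|paie5|'.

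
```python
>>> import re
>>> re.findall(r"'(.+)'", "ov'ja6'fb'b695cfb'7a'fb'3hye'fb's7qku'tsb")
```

Scanning left to right: at [2:38] match "'ja6'fb'b695cfb'7a'fb'3hye'fb's7qku'", group 1 = "ja6'fb'b695cfb'7a'fb'3hye'fb's7qku".
Because there's exactly one group, `findall` drops the full match and keeps group 1 from the one hit.

["ja6'fb'b695cfb'7a'fb'3hye'fb's7qku"]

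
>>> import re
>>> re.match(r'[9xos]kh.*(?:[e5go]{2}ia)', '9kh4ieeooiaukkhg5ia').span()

(0, 19)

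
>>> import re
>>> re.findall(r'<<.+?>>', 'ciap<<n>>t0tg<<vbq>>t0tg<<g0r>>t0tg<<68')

The `?` after the quantifier makes it lazy — it takes as little as possible before letting the rest of the pattern try.
Scanning left to right: at [4:9] → '<<n>>'; at [13:20] → '<<vbq>>'; at [24:31] → '<<g0r>>'.
No capturing groups, so `findall` returns the 3 full match strings.

['<<n>>', '<<vbq>>', '<<g0r>>']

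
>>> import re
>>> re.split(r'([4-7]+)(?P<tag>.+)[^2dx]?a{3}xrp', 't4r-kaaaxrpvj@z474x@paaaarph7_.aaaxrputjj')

This matches one or more of a character in [4-7] (captured); then one or more of any character (captured as 'tag'); then optionally any character except [2dx], then exactly 3 of a literal 'a', then the literal 'xrp'.
Matches to split on: at [1:37] → '4r-kaaaxrpvj@z474x@paaaarph7_.aaaxrp'.
Because the pattern has a capturing group, `split` also inserts each captured text between the pieces.

['t', '4', 'r-kaaaxrpvj@z474x@paaaarph7_.', 'utjj']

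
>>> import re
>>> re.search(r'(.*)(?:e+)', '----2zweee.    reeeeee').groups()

This matches zero or more of any character (captured); then one or more of a literal 'e' (non-capturing group).
`search` walks the string left to right and returns the first match it finds.
The match spans [0:22] → '----2zweee.    reeeeee'.
Captured: group 1 = '----2zweee.    reeeee'.

('----2zweee.    reeeee',)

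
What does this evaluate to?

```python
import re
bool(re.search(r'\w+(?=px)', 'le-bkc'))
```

False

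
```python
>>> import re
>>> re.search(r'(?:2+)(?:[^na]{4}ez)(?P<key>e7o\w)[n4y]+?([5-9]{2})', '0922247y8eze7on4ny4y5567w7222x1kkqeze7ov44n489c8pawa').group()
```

'22247y8eze7on4ny4y55'

The match spans [2:22] → '22247y8eze7on4ny4y55'.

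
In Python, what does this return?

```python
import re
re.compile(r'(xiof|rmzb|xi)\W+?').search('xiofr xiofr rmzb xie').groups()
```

`search` walks the string left to right and returns the first match it finds.
The match spans [12:17] → 'rmzb '.
Captured: group 1 = 'rmzb'.

('rmzb',)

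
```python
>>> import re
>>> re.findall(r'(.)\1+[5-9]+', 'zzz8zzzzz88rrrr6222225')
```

['z', 'z', 'r', '2']

After group 1 captures some text, `\1` only succeeds where that same text appears again.
Walking the string: at [0:4] match 'zzz8', group 1 = 'z'; at [4:11] match 'zzzzz88', group 1 = 'z'; at [11:16] match 'rrrr6', group 1 = 'r'; at [16:22] match '222225', group 1 = '2'.
One capturing group, so `findall` returns just the captured substring from each match — 4 in all.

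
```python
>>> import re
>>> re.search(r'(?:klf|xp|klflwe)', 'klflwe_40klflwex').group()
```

Alternation isn't longest-match — the leftmost alternative that fits at this position is chosen.
Unlike `match`, `search` isn't anchored — it looks for the pattern anywhere in the string.
The match spans [0:3] → 'klf'.

'klf'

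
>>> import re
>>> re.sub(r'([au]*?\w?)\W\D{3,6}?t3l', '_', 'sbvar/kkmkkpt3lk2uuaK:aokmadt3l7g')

'sbv_k2_7g'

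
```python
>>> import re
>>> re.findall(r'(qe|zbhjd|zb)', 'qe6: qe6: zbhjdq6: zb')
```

['qe', 'qe', 'zbhjd', 'zb']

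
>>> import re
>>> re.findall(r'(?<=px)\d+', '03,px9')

['9']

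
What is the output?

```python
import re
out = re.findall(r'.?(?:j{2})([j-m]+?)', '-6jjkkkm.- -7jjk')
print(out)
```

['k', 'k']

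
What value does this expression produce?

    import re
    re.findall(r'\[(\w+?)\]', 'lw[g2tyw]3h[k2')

['g2tyw']

Walking the string: at [2:9] match '[g2tyw]', group 1 = 'g2tyw'.
One capturing group, so `findall` returns just the captured substring from the one match — 1 in all.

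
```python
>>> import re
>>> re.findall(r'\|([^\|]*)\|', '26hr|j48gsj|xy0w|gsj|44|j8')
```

['j48gsj', 'gsj']

Scanning left to right: at [4:12] match '|j48gsj|', group 1 = 'j48gsj'; at [16:21] match '|gsj|', group 1 = 'gsj'.
`findall` collects group 1 from each match (2 total).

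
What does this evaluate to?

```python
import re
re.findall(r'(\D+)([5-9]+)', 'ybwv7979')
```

[('ybwv', '7979')]

The pattern matches one or more of a non-digit (captured); then one or more of a character in [5-9] (captured).
Matches: at [0:8] match 'ybwv7979', groups = ('ybwv', '7979').
Multiple groups make `findall` return tuples — one 2-tuple for the one match.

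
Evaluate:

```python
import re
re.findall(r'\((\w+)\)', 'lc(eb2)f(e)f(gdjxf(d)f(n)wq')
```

['eb2', 'e', 'd', 'n']

Scanning left to right: at [2:7] match '(eb2)', group 1 = 'eb2'; at [8:11] match '(e)', group 1 = 'e'; at [18:21] match '(d)', group 1 = 'd'; at [22:25] match '(n)', group 1 = 'n'.
`findall` collects group 1 from each match (4 total).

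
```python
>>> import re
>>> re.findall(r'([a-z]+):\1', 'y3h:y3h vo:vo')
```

['vo']

The backreference `\1` re-matches whatever the first group consumed, character for character.
Matches: at [8:13] match 'vo:vo', group 1 = 'vo'.
Because there's exactly one group, `findall` drops the full match and keeps group 1 from the one hit.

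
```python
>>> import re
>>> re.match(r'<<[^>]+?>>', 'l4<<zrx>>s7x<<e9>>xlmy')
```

With `match`, the pattern is implicitly anchored at the beginning.
Here the string doesn't start with a match, so the call returns None.

None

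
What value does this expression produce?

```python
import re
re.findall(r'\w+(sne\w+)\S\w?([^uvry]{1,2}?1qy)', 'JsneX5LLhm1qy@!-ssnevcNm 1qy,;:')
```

[('sneX5LL', 'm1qy'), ('snevcN', ' 1qy')]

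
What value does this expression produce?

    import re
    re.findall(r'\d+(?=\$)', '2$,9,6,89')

['2']

The `(?=…)`/`(?<=…)` assertion just peeks at neighbouring text; it doesn't advance the match position.
With no groups in the pattern, `findall` gives back each whole match — 1 here.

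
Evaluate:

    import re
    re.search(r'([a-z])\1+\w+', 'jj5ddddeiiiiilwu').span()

(0, 16)

`\1` has to match the exact text group 1 already captured.
`search` walks the string left to right and returns the first match it finds.
The match spans [0:16] → 'jj5ddddeiiiiilwu'.
Captured: group 1 = 'j'.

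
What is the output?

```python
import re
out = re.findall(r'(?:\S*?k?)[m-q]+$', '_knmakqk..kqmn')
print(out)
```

['_knmakqk..kqmn']

This matches zero or more of a non-whitespace character (lazy), then optionally a literal 'k' (non-capturing group); then one or more of a character in [m-q]; then anchored at the end.
With no groups in the pattern, `findall` gives back each whole match — 1 here.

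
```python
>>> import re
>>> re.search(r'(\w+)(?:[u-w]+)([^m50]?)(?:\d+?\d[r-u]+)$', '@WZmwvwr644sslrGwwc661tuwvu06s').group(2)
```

This matches one or more of a word character (captured); then one or more of a character in [u-w] (non-capturing group); then optionally any character except [m50] (captured); then one or more of a digit (lazy), then a digit, then one or more of a character in [r-u] (non-capturing group); then anchored at the end.
`re.search` tries every starting position until one works.
The match spans [1:30] → 'WZmwvwr644sslrGwwc661tuwvu06s'.
Captured: group 1 = 'WZmwvwr644sslrGwwc661tuwv', group 2 = ''.

''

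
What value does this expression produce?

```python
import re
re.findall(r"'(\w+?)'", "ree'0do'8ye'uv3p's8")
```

['0do', 'uv3p']

Walking the string: at [3:8] match "'0do'", group 1 = '0do'; at [11:17] match "'uv3p'", group 1 = 'uv3p'.
Because there's exactly one group, `findall` drops the full match and keeps group 1 from each hit.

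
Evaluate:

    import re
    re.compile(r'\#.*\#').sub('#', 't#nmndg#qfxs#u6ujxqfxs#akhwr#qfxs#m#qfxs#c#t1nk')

Each match is replaced by '#'.

't#t1nk'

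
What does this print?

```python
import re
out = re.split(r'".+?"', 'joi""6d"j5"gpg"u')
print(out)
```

['joi', 'j5', 'u']

Because the quantifier is non-greedy, it stops expanding at the earliest point where the rest of the pattern can succeed.
Splitting on the pattern gives 3 pieces.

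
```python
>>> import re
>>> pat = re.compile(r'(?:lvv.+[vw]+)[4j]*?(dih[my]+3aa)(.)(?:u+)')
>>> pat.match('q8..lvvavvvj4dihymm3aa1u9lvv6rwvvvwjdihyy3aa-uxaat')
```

None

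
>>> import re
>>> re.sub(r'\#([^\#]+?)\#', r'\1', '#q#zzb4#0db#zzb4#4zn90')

'qzzb40dbzzb4#4zn90'

Each match is replaced using the text its own group 1 captured.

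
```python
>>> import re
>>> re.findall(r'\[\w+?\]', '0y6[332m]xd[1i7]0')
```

Scanning left to right: at [3:9] → '[332m]'; at [11:16] → '[1i7]'.
Since nothing is captured, `findall` lists the 2 matched substrings directly.

['[332m]', '[1i7]']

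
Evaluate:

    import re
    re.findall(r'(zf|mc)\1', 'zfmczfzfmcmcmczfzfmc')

['zf', 'mc', 'zf']

`\1` is not a pattern — it's the concrete string captured by group 1, re-applied verbatim.
Walking the string: at [4:8] match 'zfzf', group 1 = 'zf'; at [8:12] match 'mcmc', group 1 = 'mc'; at [14:18] match 'zfzf', group 1 = 'zf'.
Because there's exactly one group, `findall` drops the full match and keeps group 1 from each hit.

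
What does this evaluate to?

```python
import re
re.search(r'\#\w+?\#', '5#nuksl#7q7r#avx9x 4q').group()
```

'#nuksl#'

The match spans [1:8] → '#nuksl#'.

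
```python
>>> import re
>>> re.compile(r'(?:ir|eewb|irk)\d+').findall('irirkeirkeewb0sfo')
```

`findall` yields the raw match text (1 of them) because the pattern has no groups.

['eewb0']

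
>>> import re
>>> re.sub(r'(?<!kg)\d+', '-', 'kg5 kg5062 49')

'kg5 kg5- -'

Because the assertion is negative and zero-width, positions next to the forbidden text are skipped.
Matches: at [7:10] → '062'; at [11:13] → '49'.
`sub` substitutes '-' at each match site.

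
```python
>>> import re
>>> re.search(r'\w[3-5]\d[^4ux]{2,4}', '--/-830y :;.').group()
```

'830y :;'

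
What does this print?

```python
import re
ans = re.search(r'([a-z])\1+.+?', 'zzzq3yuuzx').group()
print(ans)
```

The backreference `\1` re-matches whatever the first group consumed, character for character.
The match spans [0:4] → 'zzzq'.

zzzq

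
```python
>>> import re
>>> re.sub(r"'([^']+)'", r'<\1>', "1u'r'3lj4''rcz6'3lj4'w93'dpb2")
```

"1u<r>3lj4'<rcz6>3lj4<w93>dpb2"

The replacement refers to a captured group, so each match is rewritten using its own captured text.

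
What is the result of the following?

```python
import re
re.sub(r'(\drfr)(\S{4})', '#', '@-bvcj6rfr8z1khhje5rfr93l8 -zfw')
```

'@-bvcj#hhje# -zfw'

Pattern: a digit, then the literal 'rfr' (captured); then exactly 4 of a non-whitespace character (captured).
Matches: at [6:14] → '6rfr8z1k'; at [18:26] → '5rfr93l8'.
Every occurrence is swapped for '#'.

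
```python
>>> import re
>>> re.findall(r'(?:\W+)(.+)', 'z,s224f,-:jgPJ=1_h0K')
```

['s224f,-:jgPJ=1_h0K']

With a single group, `findall` returns only what that group captured — 1 item.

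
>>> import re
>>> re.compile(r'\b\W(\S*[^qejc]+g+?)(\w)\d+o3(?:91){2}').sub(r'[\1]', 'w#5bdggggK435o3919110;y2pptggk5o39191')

'w[5bdggggK435o3919110;y2pptgg]'

The pattern matches a word boundary (`\b`, zero-width); then a non-word character; then zero or more of a non-whitespace character, then one or more of any character except [qejc], then one or more of a literal 'g' (lazy) (captured); then a word character (captured); then one or more of a digit; then the literal 'o3', then the literal '91' repeated 2 times.
Matches: at [1:37] → '#5bdggggK435o3919110;y2pptggk5o39191'.
The replacement refers to a captured group, so each match is rewritten using its own captured text.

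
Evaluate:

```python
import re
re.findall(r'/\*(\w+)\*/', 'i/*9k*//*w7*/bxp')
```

['9k', 'w7']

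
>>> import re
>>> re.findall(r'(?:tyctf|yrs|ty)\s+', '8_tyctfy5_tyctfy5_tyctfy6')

[]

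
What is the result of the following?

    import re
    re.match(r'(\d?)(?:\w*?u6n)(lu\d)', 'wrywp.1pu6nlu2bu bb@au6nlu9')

None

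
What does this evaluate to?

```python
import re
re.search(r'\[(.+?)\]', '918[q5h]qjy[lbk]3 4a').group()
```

The `?` after the quantifier makes it lazy — it takes as little as possible before letting the rest of the pattern try.
`re.search` tries every starting position until one works.
The match spans [3:8] → '[q5h]'.
Captured: group 1 = 'q5h'.

'[q5h]'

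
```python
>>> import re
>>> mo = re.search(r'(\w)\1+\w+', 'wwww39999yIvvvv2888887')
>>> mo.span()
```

(0, 22)

After group 1 captures some text, `\1` only succeeds where that same text appears again.
`re.search` scans for the first position where the pattern succeeds.
The match spans [0:22] → 'wwww39999yIvvvv2888887'.
Captured: group 1 = 'w'.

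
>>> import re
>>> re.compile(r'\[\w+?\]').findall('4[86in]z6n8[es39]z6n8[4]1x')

Matches: at [1:7] → '[86in]'; at [11:17] → '[es39]'; at [21:24] → '[4]'.
No capturing groups, so `findall` returns the 3 full match strings.

['[86in]', '[es39]', '[4]']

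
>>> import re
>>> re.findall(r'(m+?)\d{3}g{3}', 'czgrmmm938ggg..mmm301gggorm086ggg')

The pattern matches one or more of a literal 'm' (lazy) (captured); then exactly 3 of a digit, then exactly 3 of a literal 'g'.
Because there's exactly one group, `findall` drops the full match and keeps group 1 from each hit.

['mmm', 'mmm', 'm']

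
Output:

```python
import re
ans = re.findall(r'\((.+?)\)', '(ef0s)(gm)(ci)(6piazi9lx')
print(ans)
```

['ef0s', 'gm', 'ci']

Scanning left to right: at [0:6] match '(ef0s)', group 1 = 'ef0s'; at [6:10] match '(gm)', group 1 = 'gm'; at [10:14] match '(ci)', group 1 = 'ci'.
With a single group, `findall` returns only what that group captured — 3 items.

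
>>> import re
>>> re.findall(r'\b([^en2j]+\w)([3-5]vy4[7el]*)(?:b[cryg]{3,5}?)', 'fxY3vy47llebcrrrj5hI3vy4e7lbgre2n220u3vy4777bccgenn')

[('fxY', '3vy47lle')]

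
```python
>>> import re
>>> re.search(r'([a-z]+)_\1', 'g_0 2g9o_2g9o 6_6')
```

A backreference is literal: `\1` must see the identical characters the first group matched.
Here nothing in the string fits, so the call returns None.

None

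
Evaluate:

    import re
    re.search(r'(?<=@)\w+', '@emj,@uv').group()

'emj'

The positive lookaround only admits positions where the adjacent text matches; those characters stay outside the span.
`re.search` scans for the first position where the pattern succeeds.
The match spans [1:4] → 'emj'.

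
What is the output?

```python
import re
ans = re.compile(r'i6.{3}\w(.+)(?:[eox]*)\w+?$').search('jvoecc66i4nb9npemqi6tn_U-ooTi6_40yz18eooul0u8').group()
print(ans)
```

i6tn_U-ooTi6_40yz18eooul0u8

The match spans [18:45] → 'i6tn_U-ooTi6_40yz18eooul0u8'.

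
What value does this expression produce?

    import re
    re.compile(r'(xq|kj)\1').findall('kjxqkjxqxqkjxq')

`\1` has to match the exact text group 1 already captured.
`findall` collects group 1 from the one match (1 total).

['xq']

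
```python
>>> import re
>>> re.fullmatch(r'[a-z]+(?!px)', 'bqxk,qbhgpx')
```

`(?!…)`/`(?<!…)` only lets a position through if the neighbouring text does NOT match; no characters are consumed.
`re.fullmatch` is like wrapping the pattern in `^…$` (in single-line mode).
Here the string isn't matched end-to-end, so the call returns None.

None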